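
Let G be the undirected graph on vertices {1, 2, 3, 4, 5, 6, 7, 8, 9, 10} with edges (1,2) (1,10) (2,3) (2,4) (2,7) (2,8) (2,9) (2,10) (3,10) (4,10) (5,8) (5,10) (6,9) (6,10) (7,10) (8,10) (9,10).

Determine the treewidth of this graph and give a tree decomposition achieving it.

Every bag has size at most 3, so the width is 3 − 1 = 2 and tw(G) ≤ 2. Conversely, {1, 2, 10} is a clique of size 3, and the vertices of any clique must share a bag in every tree decomposition; so some bag has ≥ 3 vertices and tw(G) ≥ 2. Hence tw(G) = 2 exactly.

Treewidth 2.
Bags: B1 = {2, 4, 10}  B2 = {2, 8, 10}  B3 = {2, 9, 10}  B4 = {6, 9, 10}  B5 = {2, 7, 10}  B6 = {2, 3, 10}  B7 = {5, 8, 10}  B8 = {1, 2, 10}
Tree: B1–B2, B1–B3, B3–B4, B1–B5, B3–B6, B2–B7, B2–B8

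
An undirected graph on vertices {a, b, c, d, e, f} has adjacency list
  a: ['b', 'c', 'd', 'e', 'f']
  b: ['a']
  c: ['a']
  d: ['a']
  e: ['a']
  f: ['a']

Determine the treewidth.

1

A width-1 tree decomposition is:
Bags: B1 = {a, d}  B2 = {a, c}  B3 = {a, e}  B4 = {a, b}  B5 = {a, f}
Tree: B1–B2, B1–B3, B3–B4, B1–B5
The largest bag has 2 vertices, giving width 1; this decomposition certifies tw(G) ≤ 1. Since G has at least one edge (e.g. a–d), it is not an edgeless graph, so tw(G) ≥ 1. Combining the bounds, tw(G) = 1.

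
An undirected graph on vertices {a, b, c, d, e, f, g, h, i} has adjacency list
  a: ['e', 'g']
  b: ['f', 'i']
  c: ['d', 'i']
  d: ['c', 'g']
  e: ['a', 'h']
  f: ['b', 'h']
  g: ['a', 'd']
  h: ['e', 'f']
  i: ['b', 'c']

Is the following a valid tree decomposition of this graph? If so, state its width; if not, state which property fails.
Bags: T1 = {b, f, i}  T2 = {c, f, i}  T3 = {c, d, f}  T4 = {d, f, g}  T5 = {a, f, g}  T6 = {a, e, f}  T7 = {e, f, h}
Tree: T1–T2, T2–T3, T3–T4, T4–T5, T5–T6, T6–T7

Checking the three conditions: (i) the bags cover all of {a, b, c, d, e, f, g, h, i}; (ii) for each edge, some bag contains both endpoints; (iii) the bags containing any fixed vertex form a subtree. All hold, so the decomposition is valid with width 3 − 1 = 2.

Yes; width 2.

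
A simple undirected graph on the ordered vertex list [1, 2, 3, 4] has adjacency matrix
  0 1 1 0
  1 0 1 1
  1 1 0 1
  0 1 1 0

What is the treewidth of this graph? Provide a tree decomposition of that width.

Treewidth 2.
One optimal decomposition is:
Bags: B1 = {1, 2, 3}  B2 = {2, 3, 4}
Tree: B1–B2

Each bag holds 3 vertices, so the decomposition has width 2, which upper-bounds the treewidth. Conversely, {1, 2, 3} is a clique of size 3, and the vertices of any clique must share a bag in every tree decomposition; so some bag has ≥ 3 vertices and tw(G) ≥ 2. The upper and lower bounds meet at 2, so that is the treewidth.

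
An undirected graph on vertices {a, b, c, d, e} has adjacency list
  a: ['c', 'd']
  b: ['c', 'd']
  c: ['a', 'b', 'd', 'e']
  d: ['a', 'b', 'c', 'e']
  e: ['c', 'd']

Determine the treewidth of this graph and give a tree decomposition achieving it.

Each bag holds 3 vertices, so the decomposition has width 2, which upper-bounds the treewidth. For the lower bound, the 3 vertices {c, d, e} are pairwise adjacent, and any tree decomposition puts a clique entirely inside one bag — forcing width ≥ 2. Combining the bounds, tw(G) = 2.

Treewidth 2.
One such decomposition:
Bags: B1 = {b, c, d}  B2 = {a, c, d}  B3 = {c, d, e}
Tree: B1–B2, B2–B3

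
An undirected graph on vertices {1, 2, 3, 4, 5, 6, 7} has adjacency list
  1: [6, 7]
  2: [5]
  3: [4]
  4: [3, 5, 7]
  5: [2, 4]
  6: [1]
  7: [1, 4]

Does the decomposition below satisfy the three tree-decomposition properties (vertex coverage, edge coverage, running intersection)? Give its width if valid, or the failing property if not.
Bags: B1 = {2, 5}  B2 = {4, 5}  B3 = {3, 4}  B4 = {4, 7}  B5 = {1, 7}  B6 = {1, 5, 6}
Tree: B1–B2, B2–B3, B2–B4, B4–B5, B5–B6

No — bags containing vertex 5 are not connected in the tree.

A tree decomposition must satisfy three properties: every vertex lies in some bag; for every edge, both endpoints lie together in some bag; and for every vertex, the bags containing it form a connected subtree. Here bags containing vertex 5 are not connected in the tree, so the decomposition is invalid.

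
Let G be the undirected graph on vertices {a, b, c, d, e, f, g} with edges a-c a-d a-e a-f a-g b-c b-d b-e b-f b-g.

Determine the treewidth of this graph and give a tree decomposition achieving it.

Treewidth 2.
One such decomposition:
Bags: B1 = {a, b, d}  B2 = {a, b, g}  B3 = {a, b, e}  B4 = {a, b, c}  B5 = {a, b, f}
Tree: B1–B2, B2–B3, B3–B4, B4–B5

Every bag has size at most 3, so the width is 3 − 1 = 2 and tw(G) ≤ 2. For the lower bound, G contains the cycle b–d–a–g–b, so G is not a forest; only forests have treewidth ≤ 1, hence tw(G) ≥ 2. The upper and lower bounds meet at 2, so that is the treewidth.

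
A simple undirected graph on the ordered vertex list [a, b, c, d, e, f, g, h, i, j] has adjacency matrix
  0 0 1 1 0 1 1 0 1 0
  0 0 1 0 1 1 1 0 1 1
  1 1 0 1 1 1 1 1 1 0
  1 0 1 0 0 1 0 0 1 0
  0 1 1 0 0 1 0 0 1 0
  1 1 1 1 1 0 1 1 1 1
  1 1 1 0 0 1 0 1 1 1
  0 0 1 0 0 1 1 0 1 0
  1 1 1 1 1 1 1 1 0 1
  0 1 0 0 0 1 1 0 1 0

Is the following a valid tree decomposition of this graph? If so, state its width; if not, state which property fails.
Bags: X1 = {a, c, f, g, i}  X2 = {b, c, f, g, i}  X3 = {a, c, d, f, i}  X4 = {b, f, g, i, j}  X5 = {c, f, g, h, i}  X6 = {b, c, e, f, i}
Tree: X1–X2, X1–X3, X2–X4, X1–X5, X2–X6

Yes; width 4.

Every vertex of G appears in some bag (union = {a, b, c, d, e, f, g, h, i, j}); every edge is covered by a bag; and for each vertex v the set of bags containing v is connected in the bag tree. The decomposition is therefore valid. The largest bag has 5 vertices, so the width is 4.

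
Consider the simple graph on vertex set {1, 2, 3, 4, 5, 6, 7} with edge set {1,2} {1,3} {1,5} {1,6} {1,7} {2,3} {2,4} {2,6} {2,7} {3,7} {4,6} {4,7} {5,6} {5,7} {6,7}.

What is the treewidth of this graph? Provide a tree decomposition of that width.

Treewidth 3.
Bags: B1 = {1, 2, 6, 7}  B2 = {2, 4, 6, 7}  B3 = {1, 2, 3, 7}  B4 = {1, 5, 6, 7}
Tree: B1–B2, B1–B3, B1–B4

Every bag has size at most 4, so the width is 4 − 1 = 3 and tw(G) ≤ 3. For the lower bound, the 4 vertices {1, 2, 3, 7} are pairwise adjacent, and any tree decomposition puts a clique entirely inside one bag — forcing width ≥ 3. Therefore the treewidth is 3.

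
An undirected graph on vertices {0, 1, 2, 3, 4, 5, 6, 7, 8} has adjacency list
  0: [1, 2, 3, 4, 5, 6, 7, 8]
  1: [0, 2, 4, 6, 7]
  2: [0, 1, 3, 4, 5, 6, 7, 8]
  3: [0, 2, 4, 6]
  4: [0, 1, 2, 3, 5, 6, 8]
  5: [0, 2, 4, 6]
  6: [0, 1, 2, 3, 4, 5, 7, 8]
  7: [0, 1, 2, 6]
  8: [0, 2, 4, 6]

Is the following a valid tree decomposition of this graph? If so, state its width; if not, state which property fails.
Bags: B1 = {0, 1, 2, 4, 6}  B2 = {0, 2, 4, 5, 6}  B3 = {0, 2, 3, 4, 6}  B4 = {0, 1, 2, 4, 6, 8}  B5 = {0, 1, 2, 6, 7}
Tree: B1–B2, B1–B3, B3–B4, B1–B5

A tree decomposition must satisfy three properties: every vertex lies in some bag; for every edge, both endpoints lie together in some bag; and for every vertex, the bags containing it form a connected subtree. Here bags containing vertex 1 are not connected in the tree, so the decomposition is invalid.

No — bags containing vertex 1 are not connected in the tree.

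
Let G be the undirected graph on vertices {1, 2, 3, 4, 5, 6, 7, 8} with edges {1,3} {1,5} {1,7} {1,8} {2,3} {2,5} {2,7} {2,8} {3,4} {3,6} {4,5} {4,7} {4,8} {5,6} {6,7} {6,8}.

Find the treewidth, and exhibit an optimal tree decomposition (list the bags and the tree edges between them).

The largest bag has 5 vertices, giving width 4; this decomposition certifies tw(G) ≤ 4. For the lower bound: the 5 vertex sets {4,8}, {1,3}, {2,5}, {7}, {6} are disjoint, each induces a connected subgraph, and every pair is joined by at least one edge of G. Contracting each set to a single vertex therefore yields K_{5} as a minor, and since treewidth is minor-monotone, tw(G) ≥ tw(K_{5}) = 4. Hence tw(G) = 4 exactly.

Treewidth 4.
Bags: B1 = {3, 4, 5, 7, 8}  B2 = {1, 3, 5, 7, 8}  B3 = {2, 3, 5, 7, 8}  B4 = {3, 5, 6, 7, 8}
Tree: B1–B2, B2–B3, B3–B4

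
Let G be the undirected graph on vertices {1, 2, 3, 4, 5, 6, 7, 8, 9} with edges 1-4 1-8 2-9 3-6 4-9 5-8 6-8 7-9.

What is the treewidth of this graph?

A width-1 tree decomposition is:
Bags: B1 = {1, 4}  B2 = {4, 9}  B3 = {1, 8}  B4 = {6, 8}  B5 = {7, 9}  B6 = {2, 9}  B7 = {3, 6}  B8 = {5, 8}
Tree: B1–B2, B1–B3, B3–B4, B2–B5, B5–B6, B4–B7, B4–B8
Each bag holds 2 vertices, so the decomposition has width 1, which upper-bounds the treewidth. Any graph with an edge has treewidth ≥ 1, and G has the edge 4–1. Hence tw(G) = 1 exactly.

1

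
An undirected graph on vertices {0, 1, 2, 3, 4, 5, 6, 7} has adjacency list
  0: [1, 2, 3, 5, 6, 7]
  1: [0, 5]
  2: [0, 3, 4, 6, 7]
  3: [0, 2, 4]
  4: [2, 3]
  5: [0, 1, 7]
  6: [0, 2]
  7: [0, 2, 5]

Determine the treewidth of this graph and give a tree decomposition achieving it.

Treewidth 2.
Bags: B1 = {0, 2, 6}  B2 = {0, 2, 7}  B3 = {0, 2, 3}  B4 = {0, 5, 7}  B5 = {2, 3, 4}  B6 = {0, 1, 5}
Tree: B1–B2, B1–B3, B2–B4, B3–B5, B4–B6

Every bag has size at most 3, so the width is 3 − 1 = 2 and tw(G) ≤ 2. On the other hand G contains the 3-clique {0, 1, 5}. A clique must lie in a single bag of any decomposition, so no decomposition can have width below 2. Hence tw(G) = 2 exactly.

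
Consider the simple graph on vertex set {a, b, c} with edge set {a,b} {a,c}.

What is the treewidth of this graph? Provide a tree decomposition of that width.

Each bag holds 2 vertices, so the decomposition has width 1, which upper-bounds the treewidth. Any graph with an edge has treewidth ≥ 1, and G has the edge a–b. Therefore the treewidth is 1.

Treewidth 1.
One optimal decomposition is:
Bags: B1 = {a, b}  B2 = {a, c}
Tree: B1–B2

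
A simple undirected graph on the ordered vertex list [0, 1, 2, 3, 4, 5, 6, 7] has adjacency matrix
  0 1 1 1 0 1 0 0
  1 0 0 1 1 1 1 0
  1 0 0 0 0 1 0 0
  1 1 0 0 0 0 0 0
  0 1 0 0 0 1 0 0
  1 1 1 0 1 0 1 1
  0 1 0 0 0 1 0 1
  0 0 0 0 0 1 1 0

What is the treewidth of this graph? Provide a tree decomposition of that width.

Treewidth 2.
One such decomposition:
Bags: B1 = {0, 1, 5}  B2 = {0, 2, 5}  B3 = {1, 5, 6}  B4 = {1, 4, 5}  B5 = {0, 1, 3}  B6 = {5, 6, 7}
Tree: B1–B2, B1–B3, B1–B4, B1–B5, B3–B6

The largest bag has 3 vertices, giving width 2; this decomposition certifies tw(G) ≤ 2. For the lower bound, the 3 vertices {0, 1, 3} are pairwise adjacent, and any tree decomposition puts a clique entirely inside one bag — forcing width ≥ 2. The upper and lower bounds meet at 2, so that is the treewidth.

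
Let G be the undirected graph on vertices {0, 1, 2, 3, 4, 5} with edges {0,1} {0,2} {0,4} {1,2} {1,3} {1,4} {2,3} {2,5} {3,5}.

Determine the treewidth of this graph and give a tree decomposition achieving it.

Treewidth 2.
One optimal decomposition is:
Bags: B1 = {0, 1, 2}  B2 = {1, 2, 3}  B3 = {2, 3, 5}  B4 = {0, 1, 4}
Tree: B1–B2, B2–B3, B1–B4

Every bag has size at most 3, so the width is 3 − 1 = 2 and tw(G) ≤ 2. Conversely, {0, 1, 2} is a clique of size 3, and the vertices of any clique must share a bag in every tree decomposition; so some bag has ≥ 3 vertices and tw(G) ≥ 2. The upper and lower bounds meet at 2, so that is the treewidth.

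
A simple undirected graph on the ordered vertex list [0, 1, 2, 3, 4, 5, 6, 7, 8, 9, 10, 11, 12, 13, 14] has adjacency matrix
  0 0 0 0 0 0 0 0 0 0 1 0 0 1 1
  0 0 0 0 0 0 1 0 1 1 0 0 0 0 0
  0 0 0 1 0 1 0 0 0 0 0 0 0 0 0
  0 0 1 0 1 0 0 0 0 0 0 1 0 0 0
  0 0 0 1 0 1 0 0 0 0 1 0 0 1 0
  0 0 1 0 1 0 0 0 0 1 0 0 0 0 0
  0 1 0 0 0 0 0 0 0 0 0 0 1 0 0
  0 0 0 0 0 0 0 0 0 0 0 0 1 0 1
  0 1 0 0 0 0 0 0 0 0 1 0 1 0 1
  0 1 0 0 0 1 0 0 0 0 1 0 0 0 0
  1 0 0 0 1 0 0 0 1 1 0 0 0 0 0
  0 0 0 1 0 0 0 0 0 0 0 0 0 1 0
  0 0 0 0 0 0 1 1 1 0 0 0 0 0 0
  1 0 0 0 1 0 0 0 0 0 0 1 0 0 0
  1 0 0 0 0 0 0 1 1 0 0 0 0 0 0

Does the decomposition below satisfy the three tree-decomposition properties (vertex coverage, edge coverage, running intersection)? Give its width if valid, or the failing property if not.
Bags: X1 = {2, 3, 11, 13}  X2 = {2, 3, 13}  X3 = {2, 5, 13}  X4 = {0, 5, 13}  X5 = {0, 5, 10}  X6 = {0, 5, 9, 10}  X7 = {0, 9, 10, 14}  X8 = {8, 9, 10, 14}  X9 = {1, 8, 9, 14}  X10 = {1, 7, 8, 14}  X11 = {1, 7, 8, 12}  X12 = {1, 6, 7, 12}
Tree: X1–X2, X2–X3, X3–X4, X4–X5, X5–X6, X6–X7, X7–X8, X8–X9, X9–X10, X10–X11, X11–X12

No — vertex 4 appears in no bag.

A tree decomposition must satisfy three properties: every vertex lies in some bag; for every edge, both endpoints lie together in some bag; and for every vertex, the bags containing it form a connected subtree. Here vertex 4 appears in no bag, so the decomposition is invalid.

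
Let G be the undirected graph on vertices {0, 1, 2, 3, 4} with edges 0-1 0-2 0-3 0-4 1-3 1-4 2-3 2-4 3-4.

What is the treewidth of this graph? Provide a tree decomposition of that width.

Each bag holds 4 vertices, so the decomposition has width 3, which upper-bounds the treewidth. Conversely, {0, 1, 3, 4} is a clique of size 4, and the vertices of any clique must share a bag in every tree decomposition; so some bag has ≥ 4 vertices and tw(G) ≥ 3. Therefore the treewidth is 3.

Treewidth 3.
One optimal decomposition is:
Bags: B1 = {0, 2, 3, 4}  B2 = {0, 1, 3, 4}
Tree: B1–B2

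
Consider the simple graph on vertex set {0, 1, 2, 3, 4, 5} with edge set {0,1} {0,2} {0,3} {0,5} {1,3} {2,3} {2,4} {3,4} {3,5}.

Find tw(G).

2

A width-2 tree decomposition is:
Bags: B1 = {0, 2, 3}  B2 = {2, 3, 4}  B3 = {0, 3, 5}  B4 = {0, 1, 3}
Tree: B1–B2, B1–B3, B1–B4
Each bag holds 3 vertices, so the decomposition has width 2, which upper-bounds the treewidth. For the lower bound, the 3 vertices {0, 1, 3} are pairwise adjacent, and any tree decomposition puts a clique entirely inside one bag — forcing width ≥ 2. Combining the bounds, tw(G) = 2.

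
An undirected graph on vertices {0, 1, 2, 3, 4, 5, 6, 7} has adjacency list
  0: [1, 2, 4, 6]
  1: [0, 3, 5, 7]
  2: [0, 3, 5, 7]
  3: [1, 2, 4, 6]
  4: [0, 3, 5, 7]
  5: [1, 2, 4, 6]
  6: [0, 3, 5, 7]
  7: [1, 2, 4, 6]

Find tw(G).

4

A width-4 tree decomposition is:
Bags: B1 = {0, 2, 3, 5, 7}  B2 = {0, 3, 4, 5, 7}  B3 = {0, 1, 3, 5, 7}  B4 = {0, 3, 5, 6, 7}
Tree: B1–B2, B2–B3, B3–B4
The largest bag has 5 vertices, giving width 4; this decomposition certifies tw(G) ≤ 4. For the lower bound: the 5 vertex sets {0,2}, {4,7}, {1,5}, {3}, {6} are disjoint, each induces a connected subgraph, and every pair is joined by at least one edge of G. Contracting each set to a single vertex therefore yields K_{5} as a minor, and since treewidth is minor-monotone, tw(G) ≥ tw(K_{5}) = 4. Hence tw(G) = 4 exactly.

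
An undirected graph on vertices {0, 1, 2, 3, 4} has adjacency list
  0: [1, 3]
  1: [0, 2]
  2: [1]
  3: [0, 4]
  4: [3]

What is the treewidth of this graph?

1

A width-1 tree decomposition is:
Bags: B1 = {3, 4}  B2 = {0, 3}  B3 = {0, 1}  B4 = {1, 2}
Tree: B1–B2, B2–B3, B3–B4
Every bag has size at most 2, so the width is 2 − 1 = 1 and tw(G) ≤ 1. G has an edge, so its treewidth is at least 1. Combining the bounds, tw(G) = 1.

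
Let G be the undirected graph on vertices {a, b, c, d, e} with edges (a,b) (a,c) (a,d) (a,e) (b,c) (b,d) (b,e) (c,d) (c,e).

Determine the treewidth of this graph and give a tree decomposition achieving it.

Treewidth 3.
Bags: B1 = {a, b, c, d}  B2 = {a, b, c, e}
Tree: B1–B2

Each bag holds 4 vertices, so the decomposition has width 3, which upper-bounds the treewidth. Conversely, {a, b, c, d} is a clique of size 4, and the vertices of any clique must share a bag in every tree decomposition; so some bag has ≥ 4 vertices and tw(G) ≥ 3. Hence tw(G) = 3 exactly.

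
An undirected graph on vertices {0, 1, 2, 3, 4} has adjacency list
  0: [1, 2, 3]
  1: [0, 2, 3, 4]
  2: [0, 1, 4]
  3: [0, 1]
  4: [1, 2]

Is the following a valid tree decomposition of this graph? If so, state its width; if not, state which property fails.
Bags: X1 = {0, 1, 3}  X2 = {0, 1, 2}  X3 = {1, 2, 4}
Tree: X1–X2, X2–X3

Every vertex of G appears in some bag (union = {0, 1, 2, 3, 4}); every edge is covered by a bag; and for each vertex v the set of bags containing v is connected in the bag tree. The decomposition is therefore valid. The largest bag has 3 vertices, so the width is 2.

Yes; width 2.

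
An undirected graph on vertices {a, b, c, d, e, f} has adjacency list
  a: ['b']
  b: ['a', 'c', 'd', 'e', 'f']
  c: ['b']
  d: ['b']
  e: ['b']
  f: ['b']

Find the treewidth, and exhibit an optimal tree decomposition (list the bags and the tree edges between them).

The largest bag has 2 vertices, giving width 1; this decomposition certifies tw(G) ≤ 1. Since G has at least one edge (e.g. e–b), it is not an edgeless graph, so tw(G) ≥ 1. Combining the bounds, tw(G) = 1.

Treewidth 1.
One such decomposition:
Bags: B1 = {b, e}  B2 = {a, b}  B3 = {b, d}  B4 = {b, c}  B5 = {b, f}
Tree: B1–B2, B2–B3, B1–B4, B4–B5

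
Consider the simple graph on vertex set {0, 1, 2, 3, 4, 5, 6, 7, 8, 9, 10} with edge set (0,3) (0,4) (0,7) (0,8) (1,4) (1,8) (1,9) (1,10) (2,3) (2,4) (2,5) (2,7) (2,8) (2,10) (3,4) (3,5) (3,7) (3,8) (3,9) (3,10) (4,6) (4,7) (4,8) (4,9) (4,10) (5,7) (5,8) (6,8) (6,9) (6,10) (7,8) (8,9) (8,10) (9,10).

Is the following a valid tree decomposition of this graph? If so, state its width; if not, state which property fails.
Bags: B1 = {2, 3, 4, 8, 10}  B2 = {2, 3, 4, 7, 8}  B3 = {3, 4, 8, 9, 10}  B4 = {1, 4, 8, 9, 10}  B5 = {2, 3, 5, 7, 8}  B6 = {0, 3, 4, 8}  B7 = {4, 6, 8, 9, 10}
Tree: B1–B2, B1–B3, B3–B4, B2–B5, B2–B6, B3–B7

No — edge (7,0) lies in no bag.

A tree decomposition must satisfy three properties: every vertex lies in some bag; for every edge, both endpoints lie together in some bag; and for every vertex, the bags containing it form a connected subtree. Here edge (7,0) lies in no bag, so the decomposition is invalid.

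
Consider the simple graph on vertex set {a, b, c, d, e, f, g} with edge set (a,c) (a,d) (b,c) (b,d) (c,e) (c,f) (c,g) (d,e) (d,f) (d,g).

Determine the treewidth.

A width-2 tree decomposition is:
Bags: B1 = {c, d, e}  B2 = {c, d, g}  B3 = {b, c, d}  B4 = {a, c, d}  B5 = {c, d, f}
Tree: B1–B2, B2–B3, B3–B4, B4–B5
The largest bag has 3 vertices, giving width 2; this decomposition certifies tw(G) ≤ 2. Since c–e–d–g–c is a cycle in G, G is not acyclic. Forests are exactly the graphs of treewidth ≤ 1, so tw(G) ≥ 2. Hence tw(G) = 2 exactly.

2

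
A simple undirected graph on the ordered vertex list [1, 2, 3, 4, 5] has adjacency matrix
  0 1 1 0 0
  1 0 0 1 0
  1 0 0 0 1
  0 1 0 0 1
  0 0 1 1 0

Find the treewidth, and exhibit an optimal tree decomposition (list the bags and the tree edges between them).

Each bag holds 3 vertices, so the decomposition has width 2, which upper-bounds the treewidth. For the lower bound, G contains the cycle 2–1–3–5–4–2, so G is not a forest; only forests have treewidth ≤ 1, hence tw(G) ≥ 2. Hence tw(G) = 2 exactly.

Treewidth 2.
One such decomposition:
Bags: B1 = {1, 2, 3}  B2 = {2, 3, 5}  B3 = {2, 4, 5}
Tree: B1–B2, B2–B3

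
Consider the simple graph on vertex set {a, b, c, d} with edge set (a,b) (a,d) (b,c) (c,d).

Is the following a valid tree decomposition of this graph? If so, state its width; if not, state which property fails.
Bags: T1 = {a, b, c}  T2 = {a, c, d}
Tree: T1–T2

Yes; width 2.

Every vertex of G appears in some bag (union = {a, b, c, d}); every edge is covered by a bag; and for each vertex v the set of bags containing v is connected in the bag tree. The decomposition is therefore valid. The largest bag has 3 vertices, so the width is 2.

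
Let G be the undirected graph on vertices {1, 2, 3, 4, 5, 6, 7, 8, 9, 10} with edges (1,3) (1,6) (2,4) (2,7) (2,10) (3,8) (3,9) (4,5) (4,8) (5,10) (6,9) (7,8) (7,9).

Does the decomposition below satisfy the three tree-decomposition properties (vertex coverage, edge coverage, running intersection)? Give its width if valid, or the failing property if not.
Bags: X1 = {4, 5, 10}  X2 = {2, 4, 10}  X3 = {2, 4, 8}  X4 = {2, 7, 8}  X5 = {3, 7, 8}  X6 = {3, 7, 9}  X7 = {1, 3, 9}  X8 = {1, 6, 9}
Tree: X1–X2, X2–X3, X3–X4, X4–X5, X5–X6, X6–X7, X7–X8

Checking the three conditions: (i) the bags cover all of {1, 2, 3, 4, 5, 6, 7, 8, 9, 10}; (ii) for each edge, some bag contains both endpoints; (iii) the bags containing any fixed vertex form a subtree. All hold, so the decomposition is valid with width 3 − 1 = 2.

Yes; width 2.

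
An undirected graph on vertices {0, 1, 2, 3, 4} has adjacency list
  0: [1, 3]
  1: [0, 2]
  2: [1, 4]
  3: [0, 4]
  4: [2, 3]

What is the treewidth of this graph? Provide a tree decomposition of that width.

Treewidth 2.
One such decomposition:
Bags: B1 = {0, 3, 4}  B2 = {0, 1, 4}  B3 = {1, 2, 4}
Tree: B1–B2, B2–B3

Every bag has size at most 3, so the width is 3 − 1 = 2 and tw(G) ≤ 2. Since 4–3–0–1–2–4 is a cycle in G, G is not acyclic. Forests are exactly the graphs of treewidth ≤ 1, so tw(G) ≥ 2. Combining the bounds, tw(G) = 2.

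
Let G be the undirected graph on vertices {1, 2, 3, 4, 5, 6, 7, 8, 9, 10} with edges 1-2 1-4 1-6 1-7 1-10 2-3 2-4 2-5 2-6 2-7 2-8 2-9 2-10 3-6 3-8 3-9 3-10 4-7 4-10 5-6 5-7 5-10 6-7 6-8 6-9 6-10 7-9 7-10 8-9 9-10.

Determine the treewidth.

A width-4 tree decomposition is:
Bags: B1 = {2, 6, 7, 9, 10}  B2 = {2, 5, 6, 7, 10}  B3 = {1, 2, 6, 7, 10}  B4 = {2, 3, 6, 9, 10}  B5 = {1, 2, 4, 7, 10}  B6 = {2, 3, 6, 8, 9}
Tree: B1–B2, B2–B3, B1–B4, B3–B5, B4–B6
The largest bag has 5 vertices, giving width 4; this decomposition certifies tw(G) ≤ 4. For the lower bound, the 5 vertices {1, 2, 4, 7, 10} are pairwise adjacent, and any tree decomposition puts a clique entirely inside one bag — forcing width ≥ 4. The upper and lower bounds meet at 4, so that is the treewidth.

4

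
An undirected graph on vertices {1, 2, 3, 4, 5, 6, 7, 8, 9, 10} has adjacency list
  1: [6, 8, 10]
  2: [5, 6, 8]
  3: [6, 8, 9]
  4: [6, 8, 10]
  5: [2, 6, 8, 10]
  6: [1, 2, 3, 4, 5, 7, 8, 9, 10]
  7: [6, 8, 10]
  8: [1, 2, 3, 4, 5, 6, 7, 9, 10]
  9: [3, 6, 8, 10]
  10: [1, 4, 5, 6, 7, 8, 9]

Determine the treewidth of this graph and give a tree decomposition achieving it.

Every bag has size at most 4, so the width is 4 − 1 = 3 and tw(G) ≤ 3. On the other hand G contains the 4-clique {1, 6, 8, 10}. A clique must lie in a single bag of any decomposition, so no decomposition can have width below 3. Hence tw(G) = 3 exactly.

Treewidth 3.
Bags: B1 = {4, 6, 8, 10}  B2 = {6, 8, 9, 10}  B3 = {6, 7, 8, 10}  B4 = {5, 6, 8, 10}  B5 = {1, 6, 8, 10}  B6 = {2, 5, 6, 8}  B7 = {3, 6, 8, 9}
Tree: B1–B2, B2–B3, B1–B4, B2–B5, B4–B6, B2–B7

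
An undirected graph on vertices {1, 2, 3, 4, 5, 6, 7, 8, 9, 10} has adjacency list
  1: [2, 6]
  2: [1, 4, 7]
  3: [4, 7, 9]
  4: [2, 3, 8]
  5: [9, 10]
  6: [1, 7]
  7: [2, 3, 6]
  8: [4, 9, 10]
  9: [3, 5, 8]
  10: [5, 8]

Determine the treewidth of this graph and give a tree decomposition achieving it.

Each bag holds 3 vertices, so the decomposition has width 2, which upper-bounds the treewidth. For the lower bound, G contains the cycle 1–6–7–2–1, so G is not a forest; only forests have treewidth ≤ 1, hence tw(G) ≥ 2. The upper and lower bounds meet at 2, so that is the treewidth.

Treewidth 2.
One such decomposition:
Bags: B1 = {1, 2, 6}  B2 = {2, 6, 7}  B3 = {2, 4, 7}  B4 = {3, 4, 7}  B5 = {3, 4, 8}  B6 = {3, 8, 9}  B7 = {8, 9, 10}  B8 = {5, 9, 10}
Tree: B1–B2, B2–B3, B3–B4, B4–B5, B5–B6, B6–B7, B7–B8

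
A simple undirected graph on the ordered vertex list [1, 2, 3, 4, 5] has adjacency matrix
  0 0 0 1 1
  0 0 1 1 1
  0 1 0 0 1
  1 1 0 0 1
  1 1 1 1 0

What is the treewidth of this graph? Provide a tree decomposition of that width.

Treewidth 2.
Bags: B1 = {2, 3, 5}  B2 = {2, 4, 5}  B3 = {1, 4, 5}
Tree: B1–B2, B2–B3

The largest bag has 3 vertices, giving width 2; this decomposition certifies tw(G) ≤ 2. For the lower bound, the 3 vertices {1, 4, 5} are pairwise adjacent, and any tree decomposition puts a clique entirely inside one bag — forcing width ≥ 2. Combining the bounds, tw(G) = 2.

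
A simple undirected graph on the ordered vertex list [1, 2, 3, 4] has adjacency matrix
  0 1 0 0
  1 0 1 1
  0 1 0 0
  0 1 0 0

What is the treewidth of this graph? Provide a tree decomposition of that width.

Treewidth 1.
One such decomposition:
Bags: B1 = {2, 4}  B2 = {2, 3}  B3 = {1, 2}
Tree: B1–B2, B2–B3

Every bag has size at most 2, so the width is 2 − 1 = 1 and tw(G) ≤ 1. Since G has at least one edge (e.g. 4–2), it is not an edgeless graph, so tw(G) ≥ 1. Hence tw(G) = 1 exactly.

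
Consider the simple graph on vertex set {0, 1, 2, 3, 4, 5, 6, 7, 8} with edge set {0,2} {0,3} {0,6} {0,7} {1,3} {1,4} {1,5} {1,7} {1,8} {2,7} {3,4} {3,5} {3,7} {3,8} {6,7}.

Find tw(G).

2

A width-2 tree decomposition is:
Bags: B1 = {0, 2, 7}  B2 = {0, 3, 7}  B3 = {1, 3, 7}  B4 = {0, 6, 7}  B5 = {1, 3, 4}  B6 = {1, 3, 8}  B7 = {1, 3, 5}
Tree: B1–B2, B2–B3, B1–B4, B3–B5, B5–B6, B5–B7
Each bag holds 3 vertices, so the decomposition has width 2, which upper-bounds the treewidth. On the other hand G contains the 3-clique {0, 2, 7}. A clique must lie in a single bag of any decomposition, so no decomposition can have width below 2. The upper and lower bounds meet at 2, so that is the treewidth.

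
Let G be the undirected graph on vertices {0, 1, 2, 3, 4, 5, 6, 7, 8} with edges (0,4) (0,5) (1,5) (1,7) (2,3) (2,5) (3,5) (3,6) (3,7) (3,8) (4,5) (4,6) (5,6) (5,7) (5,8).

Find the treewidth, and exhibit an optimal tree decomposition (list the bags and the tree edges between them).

Treewidth 2.
Bags: B1 = {4, 5, 6}  B2 = {3, 5, 6}  B3 = {3, 5, 8}  B4 = {2, 3, 5}  B5 = {0, 4, 5}  B6 = {3, 5, 7}  B7 = {1, 5, 7}
Tree: B1–B2, B2–B3, B2–B4, B1–B5, B4–B6, B6–B7

Each bag holds 3 vertices, so the decomposition has width 2, which upper-bounds the treewidth. On the other hand G contains the 3-clique {0, 4, 5}. A clique must lie in a single bag of any decomposition, so no decomposition can have width below 2. Hence tw(G) = 2 exactly.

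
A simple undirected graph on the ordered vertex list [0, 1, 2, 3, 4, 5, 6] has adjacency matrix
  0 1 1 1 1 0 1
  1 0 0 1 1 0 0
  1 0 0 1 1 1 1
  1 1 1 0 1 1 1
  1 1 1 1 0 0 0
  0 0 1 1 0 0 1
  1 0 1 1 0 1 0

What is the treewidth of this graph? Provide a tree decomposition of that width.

The largest bag has 4 vertices, giving width 3; this decomposition certifies tw(G) ≤ 3. On the other hand G contains the 4-clique {0, 1, 3, 4}. A clique must lie in a single bag of any decomposition, so no decomposition can have width below 3. The upper and lower bounds meet at 3, so that is the treewidth.

Treewidth 3.
One such decomposition:
Bags: B1 = {0, 2, 3, 4}  B2 = {0, 2, 3, 6}  B3 = {2, 3, 5, 6}  B4 = {0, 1, 3, 4}
Tree: B1–B2, B2–B3, B1–B4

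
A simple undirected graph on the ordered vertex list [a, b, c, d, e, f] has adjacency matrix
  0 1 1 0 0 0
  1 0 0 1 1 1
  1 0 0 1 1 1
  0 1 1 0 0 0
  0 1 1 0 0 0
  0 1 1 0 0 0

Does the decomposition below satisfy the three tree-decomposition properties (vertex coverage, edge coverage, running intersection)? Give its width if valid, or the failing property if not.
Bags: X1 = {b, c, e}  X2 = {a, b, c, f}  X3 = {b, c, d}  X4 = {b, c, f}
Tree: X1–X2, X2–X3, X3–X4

No — bags containing vertex f are not connected in the tree.

A tree decomposition must satisfy three properties: every vertex lies in some bag; for every edge, both endpoints lie together in some bag; and for every vertex, the bags containing it form a connected subtree. Here bags containing vertex f are not connected in the tree, so the decomposition is invalid.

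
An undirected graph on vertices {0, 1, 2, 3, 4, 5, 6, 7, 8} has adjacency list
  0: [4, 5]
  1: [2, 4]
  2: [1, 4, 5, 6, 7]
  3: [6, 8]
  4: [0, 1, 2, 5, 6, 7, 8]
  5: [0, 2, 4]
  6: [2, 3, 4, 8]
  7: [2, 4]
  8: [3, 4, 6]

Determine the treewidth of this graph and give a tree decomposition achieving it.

Each bag holds 3 vertices, so the decomposition has width 2, which upper-bounds the treewidth. For the lower bound, the 3 vertices {3, 6, 8} are pairwise adjacent, and any tree decomposition puts a clique entirely inside one bag — forcing width ≥ 2. Hence tw(G) = 2 exactly.

Treewidth 2.
One such decomposition:
Bags: B1 = {2, 4, 6}  B2 = {4, 6, 8}  B3 = {2, 4, 5}  B4 = {1, 2, 4}  B5 = {3, 6, 8}  B6 = {2, 4, 7}  B7 = {0, 4, 5}
Tree: B1–B2, B1–B3, B3–B4, B2–B5, B4–B6, B3–B7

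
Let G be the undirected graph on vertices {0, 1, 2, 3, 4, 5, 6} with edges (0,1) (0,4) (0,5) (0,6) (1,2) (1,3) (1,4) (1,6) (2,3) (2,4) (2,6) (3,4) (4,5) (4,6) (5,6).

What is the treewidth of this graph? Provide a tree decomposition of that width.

The largest bag has 4 vertices, giving width 3; this decomposition certifies tw(G) ≤ 3. For the lower bound, the 4 vertices {0, 1, 4, 6} are pairwise adjacent, and any tree decomposition puts a clique entirely inside one bag — forcing width ≥ 3. Therefore the treewidth is 3.

Treewidth 3.
One such decomposition:
Bags: B1 = {0, 1, 4, 6}  B2 = {0, 4, 5, 6}  B3 = {1, 2, 4, 6}  B4 = {1, 2, 3, 4}
Tree: B1–B2, B1–B3, B3–B4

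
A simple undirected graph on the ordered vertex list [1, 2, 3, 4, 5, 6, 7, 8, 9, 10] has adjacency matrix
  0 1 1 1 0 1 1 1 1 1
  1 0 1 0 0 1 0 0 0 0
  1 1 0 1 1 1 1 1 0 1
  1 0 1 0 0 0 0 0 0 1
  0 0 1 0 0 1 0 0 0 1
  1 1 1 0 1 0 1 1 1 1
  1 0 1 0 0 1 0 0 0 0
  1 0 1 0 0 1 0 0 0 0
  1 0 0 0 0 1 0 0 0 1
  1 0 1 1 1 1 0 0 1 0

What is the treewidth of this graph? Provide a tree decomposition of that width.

Treewidth 3.
One optimal decomposition is:
Bags: B1 = {1, 3, 6, 8}  B2 = {1, 2, 3, 6}  B3 = {1, 3, 6, 10}  B4 = {1, 3, 6, 7}  B5 = {1, 3, 4, 10}  B6 = {3, 5, 6, 10}  B7 = {1, 6, 9, 10}
Tree: B1–B2, B1–B3, B1–B4, B3–B5, B3–B6, B3–B7

Every bag has size at most 4, so the width is 4 − 1 = 3 and tw(G) ≤ 3. Conversely, {1, 6, 9, 10} is a clique of size 4, and the vertices of any clique must share a bag in every tree decomposition; so some bag has ≥ 4 vertices and tw(G) ≥ 3. The upper and lower bounds meet at 3, so that is the treewidth.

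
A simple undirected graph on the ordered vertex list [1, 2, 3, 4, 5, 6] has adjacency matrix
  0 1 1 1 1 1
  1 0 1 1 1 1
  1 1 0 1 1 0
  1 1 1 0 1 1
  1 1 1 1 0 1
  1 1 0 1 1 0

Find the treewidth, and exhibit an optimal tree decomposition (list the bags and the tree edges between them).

The largest bag has 5 vertices, giving width 4; this decomposition certifies tw(G) ≤ 4. On the other hand G contains the 5-clique {1, 2, 3, 4, 5}. A clique must lie in a single bag of any decomposition, so no decomposition can have width below 4. Combining the bounds, tw(G) = 4.

Treewidth 4.
One such decomposition:
Bags: B1 = {1, 2, 3, 4, 5}  B2 = {1, 2, 4, 5, 6}
Tree: B1–B2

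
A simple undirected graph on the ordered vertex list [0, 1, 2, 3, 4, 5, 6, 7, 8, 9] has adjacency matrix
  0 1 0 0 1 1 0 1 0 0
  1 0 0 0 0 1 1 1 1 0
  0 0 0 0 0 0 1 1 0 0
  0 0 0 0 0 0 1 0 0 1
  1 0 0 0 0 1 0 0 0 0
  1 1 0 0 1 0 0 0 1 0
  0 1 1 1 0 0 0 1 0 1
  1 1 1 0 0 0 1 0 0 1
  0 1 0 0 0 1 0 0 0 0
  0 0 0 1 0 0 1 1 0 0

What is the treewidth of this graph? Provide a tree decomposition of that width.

Each bag holds 3 vertices, so the decomposition has width 2, which upper-bounds the treewidth. On the other hand G contains the 3-clique {0, 1, 5}. A clique must lie in a single bag of any decomposition, so no decomposition can have width below 2. Combining the bounds, tw(G) = 2.

Treewidth 2.
One such decomposition:
Bags: B1 = {1, 6, 7}  B2 = {0, 1, 7}  B3 = {6, 7, 9}  B4 = {0, 1, 5}  B5 = {0, 4, 5}  B6 = {1, 5, 8}  B7 = {2, 6, 7}  B8 = {3, 6, 9}
Tree: B1–B2, B1–B3, B2–B4, B4–B5, B4–B6, B1–B7, B3–B8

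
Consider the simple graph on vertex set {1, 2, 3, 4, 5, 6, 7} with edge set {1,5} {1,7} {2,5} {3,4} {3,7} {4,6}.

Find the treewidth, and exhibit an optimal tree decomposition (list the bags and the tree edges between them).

Treewidth 1.
One optimal decomposition is:
Bags: B1 = {4, 6}  B2 = {3, 4}  B3 = {3, 7}  B4 = {1, 7}  B5 = {1, 5}  B6 = {2, 5}
Tree: B1–B2, B2–B3, B3–B4, B4–B5, B5–B6

Each bag holds 2 vertices, so the decomposition has width 1, which upper-bounds the treewidth. G has an edge, so its treewidth is at least 1. Hence tw(G) = 1 exactly.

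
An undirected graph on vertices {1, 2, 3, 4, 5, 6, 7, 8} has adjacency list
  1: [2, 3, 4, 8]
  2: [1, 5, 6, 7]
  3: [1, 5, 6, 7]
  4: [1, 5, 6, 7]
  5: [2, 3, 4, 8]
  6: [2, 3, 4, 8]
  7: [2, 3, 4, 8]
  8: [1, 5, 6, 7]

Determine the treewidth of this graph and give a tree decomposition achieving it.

The largest bag has 5 vertices, giving width 4; this decomposition certifies tw(G) ≤ 4. For the lower bound: the 5 vertex sets {2,5}, {1,4}, {7,8}, {6}, {3} are disjoint, each induces a connected subgraph, and every pair is joined by at least one edge of G. Contracting each set to a single vertex therefore yields K_{5} as a minor, and since treewidth is minor-monotone, tw(G) ≥ tw(K_{5}) = 4. Therefore the treewidth is 4.

Treewidth 4.
Bags: B1 = {1, 2, 5, 6, 7}  B2 = {1, 4, 5, 6, 7}  B3 = {1, 5, 6, 7, 8}  B4 = {1, 3, 5, 6, 7}
Tree: B1–B2, B2–B3, B3–B4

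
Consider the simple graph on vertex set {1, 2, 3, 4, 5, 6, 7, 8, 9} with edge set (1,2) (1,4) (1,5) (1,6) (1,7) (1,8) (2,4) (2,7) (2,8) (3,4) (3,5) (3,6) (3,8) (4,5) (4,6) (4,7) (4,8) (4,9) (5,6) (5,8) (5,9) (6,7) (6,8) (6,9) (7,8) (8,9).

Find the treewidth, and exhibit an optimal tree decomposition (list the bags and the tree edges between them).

Treewidth 4.
Bags: B1 = {1, 4, 5, 6, 8}  B2 = {4, 5, 6, 8, 9}  B3 = {3, 4, 5, 6, 8}  B4 = {1, 4, 6, 7, 8}  B5 = {1, 2, 4, 7, 8}
Tree: B1–B2, B2–B3, B1–B4, B4–B5

Every bag has size at most 5, so the width is 5 − 1 = 4 and tw(G) ≤ 4. On the other hand G contains the 5-clique {1, 2, 4, 7, 8}. A clique must lie in a single bag of any decomposition, so no decomposition can have width below 4. Therefore the treewidth is 4.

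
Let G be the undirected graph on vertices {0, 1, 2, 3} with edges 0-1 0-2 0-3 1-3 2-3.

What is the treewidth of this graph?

2

A width-2 tree decomposition is:
Bags: B1 = {0, 2, 3}  B2 = {0, 1, 3}
Tree: B1–B2
The largest bag has 3 vertices, giving width 2; this decomposition certifies tw(G) ≤ 2. Conversely, {0, 1, 3} is a clique of size 3, and the vertices of any clique must share a bag in every tree decomposition; so some bag has ≥ 3 vertices and tw(G) ≥ 2. The upper and lower bounds meet at 2, so that is the treewidth.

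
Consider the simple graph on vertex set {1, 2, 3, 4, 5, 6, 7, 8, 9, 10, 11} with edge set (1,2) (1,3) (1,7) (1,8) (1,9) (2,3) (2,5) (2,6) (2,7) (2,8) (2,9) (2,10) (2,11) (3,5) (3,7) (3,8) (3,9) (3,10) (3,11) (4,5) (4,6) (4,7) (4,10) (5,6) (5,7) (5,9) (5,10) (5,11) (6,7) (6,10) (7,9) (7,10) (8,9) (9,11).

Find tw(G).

A width-4 tree decomposition is:
Bags: B1 = {2, 3, 5, 7, 9}  B2 = {2, 3, 5, 7, 10}  B3 = {1, 2, 3, 7, 9}  B4 = {2, 3, 5, 9, 11}  B5 = {2, 5, 6, 7, 10}  B6 = {1, 2, 3, 8, 9}  B7 = {4, 5, 6, 7, 10}
Tree: B1–B2, B1–B3, B1–B4, B2–B5, B3–B6, B5–B7
The largest bag has 5 vertices, giving width 4; this decomposition certifies tw(G) ≤ 4. For the lower bound, the 5 vertices {1, 2, 3, 8, 9} are pairwise adjacent, and any tree decomposition puts a clique entirely inside one bag — forcing width ≥ 4. Therefore the treewidth is 4.

4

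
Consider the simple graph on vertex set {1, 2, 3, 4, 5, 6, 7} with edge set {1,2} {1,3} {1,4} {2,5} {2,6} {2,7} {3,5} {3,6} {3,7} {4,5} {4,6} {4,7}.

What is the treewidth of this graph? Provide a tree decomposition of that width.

Treewidth 3.
One optimal decomposition is:
Bags: B1 = {2, 3, 4, 6}  B2 = {2, 3, 4, 5}  B3 = {1, 2, 3, 4}  B4 = {2, 3, 4, 7}
Tree: B1–B2, B2–B3, B3–B4

Every bag has size at most 4, so the width is 4 − 1 = 3 and tw(G) ≤ 3. For the lower bound: the 4 vertex sets {3,6}, {4,5}, {2}, {1} are disjoint, each induces a connected subgraph, and every pair is joined by at least one edge of G. Contracting each set to a single vertex therefore yields K_{4} as a minor, and since treewidth is minor-monotone, tw(G) ≥ tw(K_{4}) = 3. Therefore the treewidth is 3.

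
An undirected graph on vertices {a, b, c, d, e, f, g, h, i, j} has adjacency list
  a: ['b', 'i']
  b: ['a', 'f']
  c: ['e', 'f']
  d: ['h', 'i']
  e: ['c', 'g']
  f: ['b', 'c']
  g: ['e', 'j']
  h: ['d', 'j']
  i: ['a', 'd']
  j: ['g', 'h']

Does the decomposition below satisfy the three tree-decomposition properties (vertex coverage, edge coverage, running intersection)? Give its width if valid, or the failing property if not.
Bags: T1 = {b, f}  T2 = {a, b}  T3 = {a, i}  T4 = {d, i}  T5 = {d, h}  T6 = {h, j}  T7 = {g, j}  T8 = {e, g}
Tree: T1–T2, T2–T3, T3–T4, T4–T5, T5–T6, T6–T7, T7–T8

No — vertex c appears in no bag.

A tree decomposition must satisfy three properties: every vertex lies in some bag; for every edge, both endpoints lie together in some bag; and for every vertex, the bags containing it form a connected subtree. Here vertex c appears in no bag, so the decomposition is invalid.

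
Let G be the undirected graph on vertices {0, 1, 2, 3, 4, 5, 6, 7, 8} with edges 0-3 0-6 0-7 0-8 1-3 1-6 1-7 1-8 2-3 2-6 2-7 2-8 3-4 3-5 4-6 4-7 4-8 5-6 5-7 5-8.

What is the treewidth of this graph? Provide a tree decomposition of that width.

Every bag has size at most 5, so the width is 5 − 1 = 4 and tw(G) ≤ 4. For the lower bound: the 5 vertex sets {5,6}, {0,7}, {2,8}, {3}, {1} are disjoint, each induces a connected subgraph, and every pair is joined by at least one edge of G. Contracting each set to a single vertex therefore yields K_{5} as a minor, and since treewidth is minor-monotone, tw(G) ≥ tw(K_{5}) = 4. Combining the bounds, tw(G) = 4.

Treewidth 4.
One such decomposition:
Bags: B1 = {3, 5, 6, 7, 8}  B2 = {0, 3, 6, 7, 8}  B3 = {2, 3, 6, 7, 8}  B4 = {1, 3, 6, 7, 8}  B5 = {3, 4, 6, 7, 8}
Tree: B1–B2, B2–B3, B3–B4, B4–B5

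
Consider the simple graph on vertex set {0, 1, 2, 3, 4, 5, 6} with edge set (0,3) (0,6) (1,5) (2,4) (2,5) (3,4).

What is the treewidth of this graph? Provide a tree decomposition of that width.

Every bag has size at most 2, so the width is 2 − 1 = 1 and tw(G) ≤ 1. Since G has at least one edge (e.g. 1–5), it is not an edgeless graph, so tw(G) ≥ 1. Combining the bounds, tw(G) = 1.

Treewidth 1.
One such decomposition:
Bags: B1 = {1, 5}  B2 = {2, 5}  B3 = {2, 4}  B4 = {3, 4}  B5 = {0, 3}  B6 = {0, 6}
Tree: B1–B2, B2–B3, B3–B4, B4–B5, B5–B6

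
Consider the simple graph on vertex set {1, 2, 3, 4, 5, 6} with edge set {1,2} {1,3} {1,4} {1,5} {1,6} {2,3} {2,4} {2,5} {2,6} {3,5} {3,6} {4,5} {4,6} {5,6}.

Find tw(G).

4

A width-4 tree decomposition is:
Bags: B1 = {1, 2, 4, 5, 6}  B2 = {1, 2, 3, 5, 6}
Tree: B1–B2
Each bag holds 5 vertices, so the decomposition has width 4, which upper-bounds the treewidth. On the other hand G contains the 5-clique {1, 2, 3, 5, 6}. A clique must lie in a single bag of any decomposition, so no decomposition can have width below 4. Therefore the treewidth is 4.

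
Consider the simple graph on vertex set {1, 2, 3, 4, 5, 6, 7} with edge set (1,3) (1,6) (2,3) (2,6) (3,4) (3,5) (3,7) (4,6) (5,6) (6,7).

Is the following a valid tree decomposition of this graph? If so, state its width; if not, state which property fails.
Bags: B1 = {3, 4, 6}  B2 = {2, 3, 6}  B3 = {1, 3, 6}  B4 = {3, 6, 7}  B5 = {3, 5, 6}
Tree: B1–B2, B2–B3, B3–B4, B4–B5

Checking the three conditions: (i) the bags cover all of {1, 2, 3, 4, 5, 6, 7}; (ii) for each edge, some bag contains both endpoints; (iii) the bags containing any fixed vertex form a subtree. All hold, so the decomposition is valid with width 3 − 1 = 2.

Yes; width 2.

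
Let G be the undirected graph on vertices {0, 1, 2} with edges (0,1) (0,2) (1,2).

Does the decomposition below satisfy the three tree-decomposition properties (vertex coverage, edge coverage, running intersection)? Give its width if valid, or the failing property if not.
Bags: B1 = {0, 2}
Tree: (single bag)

No — vertex 1 appears in no bag.

A tree decomposition must satisfy three properties: every vertex lies in some bag; for every edge, both endpoints lie together in some bag; and for every vertex, the bags containing it form a connected subtree. Here vertex 1 appears in no bag, so the decomposition is invalid.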